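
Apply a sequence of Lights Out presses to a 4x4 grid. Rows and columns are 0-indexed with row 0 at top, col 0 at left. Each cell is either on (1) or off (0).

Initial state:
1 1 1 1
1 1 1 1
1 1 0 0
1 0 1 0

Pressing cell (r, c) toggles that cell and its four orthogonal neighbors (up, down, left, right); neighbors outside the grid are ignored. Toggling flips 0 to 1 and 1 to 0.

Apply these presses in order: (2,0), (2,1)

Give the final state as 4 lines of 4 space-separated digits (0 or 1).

After press 1 at (2,0):
1 1 1 1
0 1 1 1
0 0 0 0
0 0 1 0

After press 2 at (2,1):
1 1 1 1
0 0 1 1
1 1 1 0
0 1 1 0

Answer: 1 1 1 1
0 0 1 1
1 1 1 0
0 1 1 0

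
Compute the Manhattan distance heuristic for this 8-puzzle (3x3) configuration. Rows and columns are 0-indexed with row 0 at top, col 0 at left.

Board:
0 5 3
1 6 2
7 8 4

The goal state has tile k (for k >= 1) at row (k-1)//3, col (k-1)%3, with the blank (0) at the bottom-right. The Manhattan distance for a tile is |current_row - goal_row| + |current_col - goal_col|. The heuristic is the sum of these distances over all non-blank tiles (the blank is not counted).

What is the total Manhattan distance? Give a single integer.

Answer: 8

Derivation:
Tile 5: (0,1)->(1,1) = 1
Tile 3: (0,2)->(0,2) = 0
Tile 1: (1,0)->(0,0) = 1
Tile 6: (1,1)->(1,2) = 1
Tile 2: (1,2)->(0,1) = 2
Tile 7: (2,0)->(2,0) = 0
Tile 8: (2,1)->(2,1) = 0
Tile 4: (2,2)->(1,0) = 3
Sum: 1 + 0 + 1 + 1 + 2 + 0 + 0 + 3 = 8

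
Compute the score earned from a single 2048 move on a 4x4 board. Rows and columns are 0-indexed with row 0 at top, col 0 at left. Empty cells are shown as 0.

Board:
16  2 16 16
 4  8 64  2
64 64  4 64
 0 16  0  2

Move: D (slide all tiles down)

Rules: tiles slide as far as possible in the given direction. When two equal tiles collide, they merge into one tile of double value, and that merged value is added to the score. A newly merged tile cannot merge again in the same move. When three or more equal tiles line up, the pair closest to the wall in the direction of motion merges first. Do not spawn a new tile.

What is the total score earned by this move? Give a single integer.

Slide down:
col 0: [16, 4, 64, 0] -> [0, 16, 4, 64]  score +0 (running 0)
col 1: [2, 8, 64, 16] -> [2, 8, 64, 16]  score +0 (running 0)
col 2: [16, 64, 4, 0] -> [0, 16, 64, 4]  score +0 (running 0)
col 3: [16, 2, 64, 2] -> [16, 2, 64, 2]  score +0 (running 0)
Board after move:
 0  2  0 16
16  8 16  2
 4 64 64 64
64 16  4  2

Answer: 0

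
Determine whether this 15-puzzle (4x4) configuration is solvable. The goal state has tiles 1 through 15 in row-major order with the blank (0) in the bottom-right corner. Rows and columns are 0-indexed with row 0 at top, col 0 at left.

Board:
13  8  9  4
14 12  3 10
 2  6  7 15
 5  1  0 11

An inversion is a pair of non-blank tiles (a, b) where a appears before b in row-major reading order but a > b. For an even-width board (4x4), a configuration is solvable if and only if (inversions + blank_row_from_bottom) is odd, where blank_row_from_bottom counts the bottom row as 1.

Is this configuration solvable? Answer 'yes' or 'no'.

Inversions: 62
Blank is in row 3 (0-indexed from top), which is row 1 counting from the bottom (bottom = 1).
62 + 1 = 63, which is odd, so the puzzle is solvable.

Answer: yes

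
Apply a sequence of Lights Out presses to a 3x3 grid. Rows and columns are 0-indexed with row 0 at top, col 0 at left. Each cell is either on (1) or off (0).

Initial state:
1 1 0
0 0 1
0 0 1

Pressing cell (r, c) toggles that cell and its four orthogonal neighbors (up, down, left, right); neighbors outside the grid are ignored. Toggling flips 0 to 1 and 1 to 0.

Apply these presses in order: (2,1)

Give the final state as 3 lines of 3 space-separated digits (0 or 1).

After press 1 at (2,1):
1 1 0
0 1 1
1 1 0

Answer: 1 1 0
0 1 1
1 1 0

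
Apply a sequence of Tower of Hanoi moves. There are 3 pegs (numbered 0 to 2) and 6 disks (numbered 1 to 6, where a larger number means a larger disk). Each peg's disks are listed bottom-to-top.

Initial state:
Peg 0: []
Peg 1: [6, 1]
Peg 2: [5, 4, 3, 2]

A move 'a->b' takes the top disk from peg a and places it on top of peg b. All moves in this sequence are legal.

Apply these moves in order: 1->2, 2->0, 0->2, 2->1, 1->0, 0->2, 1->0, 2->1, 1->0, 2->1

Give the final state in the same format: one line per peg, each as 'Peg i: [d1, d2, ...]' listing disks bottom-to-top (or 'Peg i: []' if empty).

Answer: Peg 0: [6, 1]
Peg 1: [2]
Peg 2: [5, 4, 3]

Derivation:
After move 1 (1->2):
Peg 0: []
Peg 1: [6]
Peg 2: [5, 4, 3, 2, 1]

After move 2 (2->0):
Peg 0: [1]
Peg 1: [6]
Peg 2: [5, 4, 3, 2]

After move 3 (0->2):
Peg 0: []
Peg 1: [6]
Peg 2: [5, 4, 3, 2, 1]

After move 4 (2->1):
Peg 0: []
Peg 1: [6, 1]
Peg 2: [5, 4, 3, 2]

After move 5 (1->0):
Peg 0: [1]
Peg 1: [6]
Peg 2: [5, 4, 3, 2]

After move 6 (0->2):
Peg 0: []
Peg 1: [6]
Peg 2: [5, 4, 3, 2, 1]

After move 7 (1->0):
Peg 0: [6]
Peg 1: []
Peg 2: [5, 4, 3, 2, 1]

After move 8 (2->1):
Peg 0: [6]
Peg 1: [1]
Peg 2: [5, 4, 3, 2]

After move 9 (1->0):
Peg 0: [6, 1]
Peg 1: []
Peg 2: [5, 4, 3, 2]

After move 10 (2->1):
Peg 0: [6, 1]
Peg 1: [2]
Peg 2: [5, 4, 3]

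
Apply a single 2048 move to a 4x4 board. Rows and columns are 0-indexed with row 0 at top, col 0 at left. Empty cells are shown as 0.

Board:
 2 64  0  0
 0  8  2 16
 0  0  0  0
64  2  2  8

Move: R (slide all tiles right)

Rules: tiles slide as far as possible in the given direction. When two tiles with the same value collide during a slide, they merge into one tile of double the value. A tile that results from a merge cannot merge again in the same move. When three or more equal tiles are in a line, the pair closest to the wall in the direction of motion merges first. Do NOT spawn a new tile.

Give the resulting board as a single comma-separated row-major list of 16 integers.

Slide right:
row 0: [2, 64, 0, 0] -> [0, 0, 2, 64]
row 1: [0, 8, 2, 16] -> [0, 8, 2, 16]
row 2: [0, 0, 0, 0] -> [0, 0, 0, 0]
row 3: [64, 2, 2, 8] -> [0, 64, 4, 8]

Answer: 0, 0, 2, 64, 0, 8, 2, 16, 0, 0, 0, 0, 0, 64, 4, 8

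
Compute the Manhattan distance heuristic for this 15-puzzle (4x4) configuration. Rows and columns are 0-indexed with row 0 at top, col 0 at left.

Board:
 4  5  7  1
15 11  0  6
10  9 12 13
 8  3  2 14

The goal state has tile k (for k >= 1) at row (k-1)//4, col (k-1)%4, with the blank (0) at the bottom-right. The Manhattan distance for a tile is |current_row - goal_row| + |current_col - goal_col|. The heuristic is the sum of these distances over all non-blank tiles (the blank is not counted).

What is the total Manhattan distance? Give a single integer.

Tile 4: (0,0)->(0,3) = 3
Tile 5: (0,1)->(1,0) = 2
Tile 7: (0,2)->(1,2) = 1
Tile 1: (0,3)->(0,0) = 3
Tile 15: (1,0)->(3,2) = 4
Tile 11: (1,1)->(2,2) = 2
Tile 6: (1,3)->(1,1) = 2
Tile 10: (2,0)->(2,1) = 1
Tile 9: (2,1)->(2,0) = 1
Tile 12: (2,2)->(2,3) = 1
Tile 13: (2,3)->(3,0) = 4
Tile 8: (3,0)->(1,3) = 5
Tile 3: (3,1)->(0,2) = 4
Tile 2: (3,2)->(0,1) = 4
Tile 14: (3,3)->(3,1) = 2
Sum: 3 + 2 + 1 + 3 + 4 + 2 + 2 + 1 + 1 + 1 + 4 + 5 + 4 + 4 + 2 = 39

Answer: 39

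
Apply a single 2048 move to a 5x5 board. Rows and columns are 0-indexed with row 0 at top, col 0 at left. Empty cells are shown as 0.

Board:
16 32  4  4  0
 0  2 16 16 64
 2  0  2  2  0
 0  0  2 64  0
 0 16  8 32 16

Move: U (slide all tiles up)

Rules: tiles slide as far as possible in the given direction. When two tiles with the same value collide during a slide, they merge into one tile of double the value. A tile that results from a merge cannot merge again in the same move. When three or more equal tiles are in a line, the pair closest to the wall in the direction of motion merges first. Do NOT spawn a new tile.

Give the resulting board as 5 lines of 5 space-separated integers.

Answer: 16 32  4  4 64
 2  2 16 16 16
 0 16  4  2  0
 0  0  8 64  0
 0  0  0 32  0

Derivation:
Slide up:
col 0: [16, 0, 2, 0, 0] -> [16, 2, 0, 0, 0]
col 1: [32, 2, 0, 0, 16] -> [32, 2, 16, 0, 0]
col 2: [4, 16, 2, 2, 8] -> [4, 16, 4, 8, 0]
col 3: [4, 16, 2, 64, 32] -> [4, 16, 2, 64, 32]
col 4: [0, 64, 0, 0, 16] -> [64, 16, 0, 0, 0]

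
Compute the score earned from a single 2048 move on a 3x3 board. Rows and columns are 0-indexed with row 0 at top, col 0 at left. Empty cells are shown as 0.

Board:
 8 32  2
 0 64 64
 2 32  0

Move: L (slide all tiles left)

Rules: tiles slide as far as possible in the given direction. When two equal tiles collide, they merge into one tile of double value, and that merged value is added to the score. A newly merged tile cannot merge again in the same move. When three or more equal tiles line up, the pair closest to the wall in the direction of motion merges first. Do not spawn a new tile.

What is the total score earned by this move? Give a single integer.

Answer: 128

Derivation:
Slide left:
row 0: [8, 32, 2] -> [8, 32, 2]  score +0 (running 0)
row 1: [0, 64, 64] -> [128, 0, 0]  score +128 (running 128)
row 2: [2, 32, 0] -> [2, 32, 0]  score +0 (running 128)
Board after move:
  8  32   2
128   0   0
  2  32   0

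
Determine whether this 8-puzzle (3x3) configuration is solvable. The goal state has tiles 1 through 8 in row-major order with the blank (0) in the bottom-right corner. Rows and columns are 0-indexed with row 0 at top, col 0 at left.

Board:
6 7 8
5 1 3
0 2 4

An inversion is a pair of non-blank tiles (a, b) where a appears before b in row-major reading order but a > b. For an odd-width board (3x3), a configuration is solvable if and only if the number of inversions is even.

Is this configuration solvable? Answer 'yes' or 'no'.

Inversions (pairs i<j in row-major order where tile[i] > tile[j] > 0): 20
20 is even, so the puzzle is solvable.

Answer: yes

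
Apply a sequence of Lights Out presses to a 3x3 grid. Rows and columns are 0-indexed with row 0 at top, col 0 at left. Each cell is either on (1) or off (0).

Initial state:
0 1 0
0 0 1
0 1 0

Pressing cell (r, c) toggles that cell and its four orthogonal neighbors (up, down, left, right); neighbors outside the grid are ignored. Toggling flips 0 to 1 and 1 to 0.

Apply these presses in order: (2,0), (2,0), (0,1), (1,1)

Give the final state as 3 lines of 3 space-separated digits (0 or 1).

After press 1 at (2,0):
0 1 0
1 0 1
1 0 0

After press 2 at (2,0):
0 1 0
0 0 1
0 1 0

After press 3 at (0,1):
1 0 1
0 1 1
0 1 0

After press 4 at (1,1):
1 1 1
1 0 0
0 0 0

Answer: 1 1 1
1 0 0
0 0 0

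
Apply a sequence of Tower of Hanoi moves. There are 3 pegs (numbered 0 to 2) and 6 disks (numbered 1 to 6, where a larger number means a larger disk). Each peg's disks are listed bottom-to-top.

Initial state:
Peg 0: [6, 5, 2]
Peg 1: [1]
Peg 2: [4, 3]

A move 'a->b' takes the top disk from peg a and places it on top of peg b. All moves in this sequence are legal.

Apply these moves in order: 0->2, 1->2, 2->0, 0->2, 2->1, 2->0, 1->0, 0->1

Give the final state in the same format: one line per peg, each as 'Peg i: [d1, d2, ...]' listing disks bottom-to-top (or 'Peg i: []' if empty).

After move 1 (0->2):
Peg 0: [6, 5]
Peg 1: [1]
Peg 2: [4, 3, 2]

After move 2 (1->2):
Peg 0: [6, 5]
Peg 1: []
Peg 2: [4, 3, 2, 1]

After move 3 (2->0):
Peg 0: [6, 5, 1]
Peg 1: []
Peg 2: [4, 3, 2]

After move 4 (0->2):
Peg 0: [6, 5]
Peg 1: []
Peg 2: [4, 3, 2, 1]

After move 5 (2->1):
Peg 0: [6, 5]
Peg 1: [1]
Peg 2: [4, 3, 2]

After move 6 (2->0):
Peg 0: [6, 5, 2]
Peg 1: [1]
Peg 2: [4, 3]

After move 7 (1->0):
Peg 0: [6, 5, 2, 1]
Peg 1: []
Peg 2: [4, 3]

After move 8 (0->1):
Peg 0: [6, 5, 2]
Peg 1: [1]
Peg 2: [4, 3]

Answer: Peg 0: [6, 5, 2]
Peg 1: [1]
Peg 2: [4, 3]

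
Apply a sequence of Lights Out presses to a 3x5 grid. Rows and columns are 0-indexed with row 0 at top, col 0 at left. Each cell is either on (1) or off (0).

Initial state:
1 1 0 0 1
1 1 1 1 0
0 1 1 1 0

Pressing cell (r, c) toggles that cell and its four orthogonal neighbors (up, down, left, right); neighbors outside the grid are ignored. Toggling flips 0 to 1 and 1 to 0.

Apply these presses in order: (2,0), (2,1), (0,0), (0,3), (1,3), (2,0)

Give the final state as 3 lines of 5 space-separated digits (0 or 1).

Answer: 0 0 1 0 0
0 0 0 1 1
1 0 0 0 0

Derivation:
After press 1 at (2,0):
1 1 0 0 1
0 1 1 1 0
1 0 1 1 0

After press 2 at (2,1):
1 1 0 0 1
0 0 1 1 0
0 1 0 1 0

After press 3 at (0,0):
0 0 0 0 1
1 0 1 1 0
0 1 0 1 0

After press 4 at (0,3):
0 0 1 1 0
1 0 1 0 0
0 1 0 1 0

After press 5 at (1,3):
0 0 1 0 0
1 0 0 1 1
0 1 0 0 0

After press 6 at (2,0):
0 0 1 0 0
0 0 0 1 1
1 0 0 0 0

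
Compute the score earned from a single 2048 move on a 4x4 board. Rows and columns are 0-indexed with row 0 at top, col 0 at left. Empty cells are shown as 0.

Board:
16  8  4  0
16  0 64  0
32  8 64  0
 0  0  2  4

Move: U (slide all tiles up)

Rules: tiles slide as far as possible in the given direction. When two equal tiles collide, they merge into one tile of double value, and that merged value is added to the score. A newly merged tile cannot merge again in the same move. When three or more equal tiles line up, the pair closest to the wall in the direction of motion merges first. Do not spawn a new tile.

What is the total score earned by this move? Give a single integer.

Answer: 176

Derivation:
Slide up:
col 0: [16, 16, 32, 0] -> [32, 32, 0, 0]  score +32 (running 32)
col 1: [8, 0, 8, 0] -> [16, 0, 0, 0]  score +16 (running 48)
col 2: [4, 64, 64, 2] -> [4, 128, 2, 0]  score +128 (running 176)
col 3: [0, 0, 0, 4] -> [4, 0, 0, 0]  score +0 (running 176)
Board after move:
 32  16   4   4
 32   0 128   0
  0   0   2   0
  0   0   0   0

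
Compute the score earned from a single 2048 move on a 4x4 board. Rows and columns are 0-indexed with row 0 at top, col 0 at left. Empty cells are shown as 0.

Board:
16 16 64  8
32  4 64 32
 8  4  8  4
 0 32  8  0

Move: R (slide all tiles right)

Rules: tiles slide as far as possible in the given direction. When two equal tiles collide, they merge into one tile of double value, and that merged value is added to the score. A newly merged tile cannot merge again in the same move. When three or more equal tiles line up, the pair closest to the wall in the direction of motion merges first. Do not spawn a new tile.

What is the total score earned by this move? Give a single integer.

Slide right:
row 0: [16, 16, 64, 8] -> [0, 32, 64, 8]  score +32 (running 32)
row 1: [32, 4, 64, 32] -> [32, 4, 64, 32]  score +0 (running 32)
row 2: [8, 4, 8, 4] -> [8, 4, 8, 4]  score +0 (running 32)
row 3: [0, 32, 8, 0] -> [0, 0, 32, 8]  score +0 (running 32)
Board after move:
 0 32 64  8
32  4 64 32
 8  4  8  4
 0  0 32  8

Answer: 32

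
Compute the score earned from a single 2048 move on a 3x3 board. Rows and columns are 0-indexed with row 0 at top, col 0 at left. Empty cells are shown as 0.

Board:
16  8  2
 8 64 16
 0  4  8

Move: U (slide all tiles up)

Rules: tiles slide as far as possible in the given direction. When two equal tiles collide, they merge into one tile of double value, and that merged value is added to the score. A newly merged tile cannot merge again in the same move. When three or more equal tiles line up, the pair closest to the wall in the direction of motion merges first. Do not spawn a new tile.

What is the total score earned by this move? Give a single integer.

Answer: 0

Derivation:
Slide up:
col 0: [16, 8, 0] -> [16, 8, 0]  score +0 (running 0)
col 1: [8, 64, 4] -> [8, 64, 4]  score +0 (running 0)
col 2: [2, 16, 8] -> [2, 16, 8]  score +0 (running 0)
Board after move:
16  8  2
 8 64 16
 0  4  8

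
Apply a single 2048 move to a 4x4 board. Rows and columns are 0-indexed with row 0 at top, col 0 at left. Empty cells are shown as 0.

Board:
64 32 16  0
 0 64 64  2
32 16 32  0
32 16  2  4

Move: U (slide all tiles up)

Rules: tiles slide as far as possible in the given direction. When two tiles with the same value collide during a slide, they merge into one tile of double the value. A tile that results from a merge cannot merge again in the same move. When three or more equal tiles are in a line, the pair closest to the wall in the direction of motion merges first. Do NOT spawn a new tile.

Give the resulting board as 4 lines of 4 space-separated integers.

Slide up:
col 0: [64, 0, 32, 32] -> [64, 64, 0, 0]
col 1: [32, 64, 16, 16] -> [32, 64, 32, 0]
col 2: [16, 64, 32, 2] -> [16, 64, 32, 2]
col 3: [0, 2, 0, 4] -> [2, 4, 0, 0]

Answer: 64 32 16  2
64 64 64  4
 0 32 32  0
 0  0  2  0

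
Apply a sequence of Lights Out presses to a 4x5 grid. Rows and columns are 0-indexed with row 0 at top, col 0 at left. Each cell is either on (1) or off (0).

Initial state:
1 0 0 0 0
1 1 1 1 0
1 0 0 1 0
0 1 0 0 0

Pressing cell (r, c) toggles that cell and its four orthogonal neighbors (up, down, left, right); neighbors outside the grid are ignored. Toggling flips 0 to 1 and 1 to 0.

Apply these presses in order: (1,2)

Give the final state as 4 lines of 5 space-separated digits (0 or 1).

Answer: 1 0 1 0 0
1 0 0 0 0
1 0 1 1 0
0 1 0 0 0

Derivation:
After press 1 at (1,2):
1 0 1 0 0
1 0 0 0 0
1 0 1 1 0
0 1 0 0 0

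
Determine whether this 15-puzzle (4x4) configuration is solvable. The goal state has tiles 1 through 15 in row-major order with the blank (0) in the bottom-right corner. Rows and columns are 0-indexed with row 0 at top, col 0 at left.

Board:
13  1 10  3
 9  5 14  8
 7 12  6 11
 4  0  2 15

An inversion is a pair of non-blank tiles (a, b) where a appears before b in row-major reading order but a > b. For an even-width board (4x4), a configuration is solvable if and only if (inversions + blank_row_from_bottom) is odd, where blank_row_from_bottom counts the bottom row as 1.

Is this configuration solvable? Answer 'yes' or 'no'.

Inversions: 52
Blank is in row 3 (0-indexed from top), which is row 1 counting from the bottom (bottom = 1).
52 + 1 = 53, which is odd, so the puzzle is solvable.

Answer: yes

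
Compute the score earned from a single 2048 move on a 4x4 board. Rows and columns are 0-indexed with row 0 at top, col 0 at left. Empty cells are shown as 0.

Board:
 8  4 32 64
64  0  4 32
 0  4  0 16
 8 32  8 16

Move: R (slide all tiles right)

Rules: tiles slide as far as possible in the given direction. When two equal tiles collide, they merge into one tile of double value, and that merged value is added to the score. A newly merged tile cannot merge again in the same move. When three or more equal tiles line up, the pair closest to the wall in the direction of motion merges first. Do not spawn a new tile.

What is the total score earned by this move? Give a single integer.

Slide right:
row 0: [8, 4, 32, 64] -> [8, 4, 32, 64]  score +0 (running 0)
row 1: [64, 0, 4, 32] -> [0, 64, 4, 32]  score +0 (running 0)
row 2: [0, 4, 0, 16] -> [0, 0, 4, 16]  score +0 (running 0)
row 3: [8, 32, 8, 16] -> [8, 32, 8, 16]  score +0 (running 0)
Board after move:
 8  4 32 64
 0 64  4 32
 0  0  4 16
 8 32  8 16

Answer: 0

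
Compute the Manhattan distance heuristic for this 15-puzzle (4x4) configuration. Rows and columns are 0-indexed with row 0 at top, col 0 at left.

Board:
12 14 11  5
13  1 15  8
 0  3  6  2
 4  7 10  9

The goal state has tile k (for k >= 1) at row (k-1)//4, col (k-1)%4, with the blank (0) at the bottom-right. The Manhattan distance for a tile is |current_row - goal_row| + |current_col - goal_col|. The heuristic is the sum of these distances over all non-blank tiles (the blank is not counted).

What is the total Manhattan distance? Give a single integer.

Tile 12: at (0,0), goal (2,3), distance |0-2|+|0-3| = 5
Tile 14: at (0,1), goal (3,1), distance |0-3|+|1-1| = 3
Tile 11: at (0,2), goal (2,2), distance |0-2|+|2-2| = 2
Tile 5: at (0,3), goal (1,0), distance |0-1|+|3-0| = 4
Tile 13: at (1,0), goal (3,0), distance |1-3|+|0-0| = 2
Tile 1: at (1,1), goal (0,0), distance |1-0|+|1-0| = 2
Tile 15: at (1,2), goal (3,2), distance |1-3|+|2-2| = 2
Tile 8: at (1,3), goal (1,3), distance |1-1|+|3-3| = 0
Tile 3: at (2,1), goal (0,2), distance |2-0|+|1-2| = 3
Tile 6: at (2,2), goal (1,1), distance |2-1|+|2-1| = 2
Tile 2: at (2,3), goal (0,1), distance |2-0|+|3-1| = 4
Tile 4: at (3,0), goal (0,3), distance |3-0|+|0-3| = 6
Tile 7: at (3,1), goal (1,2), distance |3-1|+|1-2| = 3
Tile 10: at (3,2), goal (2,1), distance |3-2|+|2-1| = 2
Tile 9: at (3,3), goal (2,0), distance |3-2|+|3-0| = 4
Sum: 5 + 3 + 2 + 4 + 2 + 2 + 2 + 0 + 3 + 2 + 4 + 6 + 3 + 2 + 4 = 44

Answer: 44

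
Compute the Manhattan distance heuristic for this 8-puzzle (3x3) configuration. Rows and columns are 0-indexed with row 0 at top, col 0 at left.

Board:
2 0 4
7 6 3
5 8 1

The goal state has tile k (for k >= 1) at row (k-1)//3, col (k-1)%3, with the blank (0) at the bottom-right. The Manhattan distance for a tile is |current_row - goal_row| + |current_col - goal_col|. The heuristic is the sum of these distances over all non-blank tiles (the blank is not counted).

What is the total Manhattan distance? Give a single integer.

Tile 2: (0,0)->(0,1) = 1
Tile 4: (0,2)->(1,0) = 3
Tile 7: (1,0)->(2,0) = 1
Tile 6: (1,1)->(1,2) = 1
Tile 3: (1,2)->(0,2) = 1
Tile 5: (2,0)->(1,1) = 2
Tile 8: (2,1)->(2,1) = 0
Tile 1: (2,2)->(0,0) = 4
Sum: 1 + 3 + 1 + 1 + 1 + 2 + 0 + 4 = 13

Answer: 13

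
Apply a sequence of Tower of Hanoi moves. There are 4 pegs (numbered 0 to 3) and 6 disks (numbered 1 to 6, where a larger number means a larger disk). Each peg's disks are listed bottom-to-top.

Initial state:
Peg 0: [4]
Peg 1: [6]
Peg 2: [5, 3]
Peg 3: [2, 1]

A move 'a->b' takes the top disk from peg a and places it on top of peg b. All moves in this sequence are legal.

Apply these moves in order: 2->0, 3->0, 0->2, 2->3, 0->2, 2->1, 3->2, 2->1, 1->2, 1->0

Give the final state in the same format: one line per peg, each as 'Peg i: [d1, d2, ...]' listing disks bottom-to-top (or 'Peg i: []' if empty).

After move 1 (2->0):
Peg 0: [4, 3]
Peg 1: [6]
Peg 2: [5]
Peg 3: [2, 1]

After move 2 (3->0):
Peg 0: [4, 3, 1]
Peg 1: [6]
Peg 2: [5]
Peg 3: [2]

After move 3 (0->2):
Peg 0: [4, 3]
Peg 1: [6]
Peg 2: [5, 1]
Peg 3: [2]

After move 4 (2->3):
Peg 0: [4, 3]
Peg 1: [6]
Peg 2: [5]
Peg 3: [2, 1]

After move 5 (0->2):
Peg 0: [4]
Peg 1: [6]
Peg 2: [5, 3]
Peg 3: [2, 1]

After move 6 (2->1):
Peg 0: [4]
Peg 1: [6, 3]
Peg 2: [5]
Peg 3: [2, 1]

After move 7 (3->2):
Peg 0: [4]
Peg 1: [6, 3]
Peg 2: [5, 1]
Peg 3: [2]

After move 8 (2->1):
Peg 0: [4]
Peg 1: [6, 3, 1]
Peg 2: [5]
Peg 3: [2]

After move 9 (1->2):
Peg 0: [4]
Peg 1: [6, 3]
Peg 2: [5, 1]
Peg 3: [2]

After move 10 (1->0):
Peg 0: [4, 3]
Peg 1: [6]
Peg 2: [5, 1]
Peg 3: [2]

Answer: Peg 0: [4, 3]
Peg 1: [6]
Peg 2: [5, 1]
Peg 3: [2]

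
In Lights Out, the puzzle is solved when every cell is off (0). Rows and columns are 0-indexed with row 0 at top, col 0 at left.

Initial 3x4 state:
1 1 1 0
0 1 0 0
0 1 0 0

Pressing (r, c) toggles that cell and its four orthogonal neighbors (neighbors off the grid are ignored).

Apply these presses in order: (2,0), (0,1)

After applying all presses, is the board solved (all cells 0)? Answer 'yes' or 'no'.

Answer: no

Derivation:
After press 1 at (2,0):
1 1 1 0
1 1 0 0
1 0 0 0

After press 2 at (0,1):
0 0 0 0
1 0 0 0
1 0 0 0

Lights still on: 2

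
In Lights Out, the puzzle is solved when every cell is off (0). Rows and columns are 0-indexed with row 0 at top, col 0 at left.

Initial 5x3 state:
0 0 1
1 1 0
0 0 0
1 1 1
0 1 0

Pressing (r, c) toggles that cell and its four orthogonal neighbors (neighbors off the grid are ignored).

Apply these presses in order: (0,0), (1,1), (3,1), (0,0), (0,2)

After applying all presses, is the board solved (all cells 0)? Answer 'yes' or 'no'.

Answer: yes

Derivation:
After press 1 at (0,0):
1 1 1
0 1 0
0 0 0
1 1 1
0 1 0

After press 2 at (1,1):
1 0 1
1 0 1
0 1 0
1 1 1
0 1 0

After press 3 at (3,1):
1 0 1
1 0 1
0 0 0
0 0 0
0 0 0

After press 4 at (0,0):
0 1 1
0 0 1
0 0 0
0 0 0
0 0 0

After press 5 at (0,2):
0 0 0
0 0 0
0 0 0
0 0 0
0 0 0

Lights still on: 0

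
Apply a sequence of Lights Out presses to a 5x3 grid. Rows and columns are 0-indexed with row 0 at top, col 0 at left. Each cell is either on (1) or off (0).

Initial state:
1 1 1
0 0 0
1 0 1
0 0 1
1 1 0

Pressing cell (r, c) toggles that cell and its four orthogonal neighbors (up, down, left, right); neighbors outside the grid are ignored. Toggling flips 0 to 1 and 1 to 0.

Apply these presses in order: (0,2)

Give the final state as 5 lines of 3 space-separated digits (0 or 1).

After press 1 at (0,2):
1 0 0
0 0 1
1 0 1
0 0 1
1 1 0

Answer: 1 0 0
0 0 1
1 0 1
0 0 1
1 1 0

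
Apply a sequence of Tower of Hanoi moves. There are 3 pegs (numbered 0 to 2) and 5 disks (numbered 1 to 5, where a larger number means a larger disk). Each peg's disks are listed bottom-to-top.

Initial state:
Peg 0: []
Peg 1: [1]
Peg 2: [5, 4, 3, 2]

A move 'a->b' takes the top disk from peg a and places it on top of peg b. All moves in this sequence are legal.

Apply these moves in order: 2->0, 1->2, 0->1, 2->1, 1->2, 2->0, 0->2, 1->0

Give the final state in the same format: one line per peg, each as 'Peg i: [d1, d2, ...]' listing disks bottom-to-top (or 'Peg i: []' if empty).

Answer: Peg 0: [2]
Peg 1: []
Peg 2: [5, 4, 3, 1]

Derivation:
After move 1 (2->0):
Peg 0: [2]
Peg 1: [1]
Peg 2: [5, 4, 3]

After move 2 (1->2):
Peg 0: [2]
Peg 1: []
Peg 2: [5, 4, 3, 1]

After move 3 (0->1):
Peg 0: []
Peg 1: [2]
Peg 2: [5, 4, 3, 1]

After move 4 (2->1):
Peg 0: []
Peg 1: [2, 1]
Peg 2: [5, 4, 3]

After move 5 (1->2):
Peg 0: []
Peg 1: [2]
Peg 2: [5, 4, 3, 1]

After move 6 (2->0):
Peg 0: [1]
Peg 1: [2]
Peg 2: [5, 4, 3]

After move 7 (0->2):
Peg 0: []
Peg 1: [2]
Peg 2: [5, 4, 3, 1]

After move 8 (1->0):
Peg 0: [2]
Peg 1: []
Peg 2: [5, 4, 3, 1]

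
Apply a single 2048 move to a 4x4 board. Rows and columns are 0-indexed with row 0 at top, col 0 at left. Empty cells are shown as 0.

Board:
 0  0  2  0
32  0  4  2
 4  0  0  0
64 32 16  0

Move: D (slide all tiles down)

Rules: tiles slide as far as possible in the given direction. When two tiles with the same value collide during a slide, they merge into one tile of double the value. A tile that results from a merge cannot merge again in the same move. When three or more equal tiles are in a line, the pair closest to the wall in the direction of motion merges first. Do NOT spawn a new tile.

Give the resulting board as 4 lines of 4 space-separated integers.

Slide down:
col 0: [0, 32, 4, 64] -> [0, 32, 4, 64]
col 1: [0, 0, 0, 32] -> [0, 0, 0, 32]
col 2: [2, 4, 0, 16] -> [0, 2, 4, 16]
col 3: [0, 2, 0, 0] -> [0, 0, 0, 2]

Answer:  0  0  0  0
32  0  2  0
 4  0  4  0
64 32 16  2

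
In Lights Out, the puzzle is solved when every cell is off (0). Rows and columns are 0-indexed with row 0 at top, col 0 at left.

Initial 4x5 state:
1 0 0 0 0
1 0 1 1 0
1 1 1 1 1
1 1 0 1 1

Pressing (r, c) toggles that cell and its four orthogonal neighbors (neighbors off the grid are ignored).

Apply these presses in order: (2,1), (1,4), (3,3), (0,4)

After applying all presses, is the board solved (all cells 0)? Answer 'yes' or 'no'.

After press 1 at (2,1):
1 0 0 0 0
1 1 1 1 0
0 0 0 1 1
1 0 0 1 1

After press 2 at (1,4):
1 0 0 0 1
1 1 1 0 1
0 0 0 1 0
1 0 0 1 1

After press 3 at (3,3):
1 0 0 0 1
1 1 1 0 1
0 0 0 0 0
1 0 1 0 0

After press 4 at (0,4):
1 0 0 1 0
1 1 1 0 0
0 0 0 0 0
1 0 1 0 0

Lights still on: 7

Answer: no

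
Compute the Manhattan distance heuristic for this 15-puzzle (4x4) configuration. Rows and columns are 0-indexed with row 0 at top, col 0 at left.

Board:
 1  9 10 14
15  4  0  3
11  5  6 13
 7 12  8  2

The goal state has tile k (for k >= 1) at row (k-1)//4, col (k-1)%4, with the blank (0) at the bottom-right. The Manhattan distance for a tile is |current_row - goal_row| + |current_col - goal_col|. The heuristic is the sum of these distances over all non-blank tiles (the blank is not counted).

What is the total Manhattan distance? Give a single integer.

Tile 1: (0,0)->(0,0) = 0
Tile 9: (0,1)->(2,0) = 3
Tile 10: (0,2)->(2,1) = 3
Tile 14: (0,3)->(3,1) = 5
Tile 15: (1,0)->(3,2) = 4
Tile 4: (1,1)->(0,3) = 3
Tile 3: (1,3)->(0,2) = 2
Tile 11: (2,0)->(2,2) = 2
Tile 5: (2,1)->(1,0) = 2
Tile 6: (2,2)->(1,1) = 2
Tile 13: (2,3)->(3,0) = 4
Tile 7: (3,0)->(1,2) = 4
Tile 12: (3,1)->(2,3) = 3
Tile 8: (3,2)->(1,3) = 3
Tile 2: (3,3)->(0,1) = 5
Sum: 0 + 3 + 3 + 5 + 4 + 3 + 2 + 2 + 2 + 2 + 4 + 4 + 3 + 3 + 5 = 45

Answer: 45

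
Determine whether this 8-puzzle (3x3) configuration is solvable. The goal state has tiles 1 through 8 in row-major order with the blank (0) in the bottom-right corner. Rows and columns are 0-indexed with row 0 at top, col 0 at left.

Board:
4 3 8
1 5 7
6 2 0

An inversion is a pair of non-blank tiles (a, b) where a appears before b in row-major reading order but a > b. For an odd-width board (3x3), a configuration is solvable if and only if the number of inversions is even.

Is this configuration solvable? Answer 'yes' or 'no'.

Inversions (pairs i<j in row-major order where tile[i] > tile[j] > 0): 14
14 is even, so the puzzle is solvable.

Answer: yes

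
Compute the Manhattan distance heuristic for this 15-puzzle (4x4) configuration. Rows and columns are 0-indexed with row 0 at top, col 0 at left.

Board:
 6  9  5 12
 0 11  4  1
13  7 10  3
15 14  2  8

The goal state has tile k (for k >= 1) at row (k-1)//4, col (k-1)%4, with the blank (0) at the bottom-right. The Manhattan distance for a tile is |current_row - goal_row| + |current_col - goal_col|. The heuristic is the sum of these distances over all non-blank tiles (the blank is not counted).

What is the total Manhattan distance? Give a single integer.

Tile 6: at (0,0), goal (1,1), distance |0-1|+|0-1| = 2
Tile 9: at (0,1), goal (2,0), distance |0-2|+|1-0| = 3
Tile 5: at (0,2), goal (1,0), distance |0-1|+|2-0| = 3
Tile 12: at (0,3), goal (2,3), distance |0-2|+|3-3| = 2
Tile 11: at (1,1), goal (2,2), distance |1-2|+|1-2| = 2
Tile 4: at (1,2), goal (0,3), distance |1-0|+|2-3| = 2
Tile 1: at (1,3), goal (0,0), distance |1-0|+|3-0| = 4
Tile 13: at (2,0), goal (3,0), distance |2-3|+|0-0| = 1
Tile 7: at (2,1), goal (1,2), distance |2-1|+|1-2| = 2
Tile 10: at (2,2), goal (2,1), distance |2-2|+|2-1| = 1
Tile 3: at (2,3), goal (0,2), distance |2-0|+|3-2| = 3
Tile 15: at (3,0), goal (3,2), distance |3-3|+|0-2| = 2
Tile 14: at (3,1), goal (3,1), distance |3-3|+|1-1| = 0
Tile 2: at (3,2), goal (0,1), distance |3-0|+|2-1| = 4
Tile 8: at (3,3), goal (1,3), distance |3-1|+|3-3| = 2
Sum: 2 + 3 + 3 + 2 + 2 + 2 + 4 + 1 + 2 + 1 + 3 + 2 + 0 + 4 + 2 = 33

Answer: 33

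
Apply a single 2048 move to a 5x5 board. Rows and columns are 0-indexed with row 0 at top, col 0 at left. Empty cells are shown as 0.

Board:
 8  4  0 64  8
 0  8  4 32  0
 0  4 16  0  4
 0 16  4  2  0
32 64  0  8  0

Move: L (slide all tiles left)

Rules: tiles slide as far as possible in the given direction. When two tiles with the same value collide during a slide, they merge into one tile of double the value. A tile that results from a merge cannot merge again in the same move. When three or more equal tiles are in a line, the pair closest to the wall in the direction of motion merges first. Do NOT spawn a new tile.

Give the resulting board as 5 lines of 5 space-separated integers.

Answer:  8  4 64  8  0
 8  4 32  0  0
 4 16  4  0  0
16  4  2  0  0
32 64  8  0  0

Derivation:
Slide left:
row 0: [8, 4, 0, 64, 8] -> [8, 4, 64, 8, 0]
row 1: [0, 8, 4, 32, 0] -> [8, 4, 32, 0, 0]
row 2: [0, 4, 16, 0, 4] -> [4, 16, 4, 0, 0]
row 3: [0, 16, 4, 2, 0] -> [16, 4, 2, 0, 0]
row 4: [32, 64, 0, 8, 0] -> [32, 64, 8, 0, 0]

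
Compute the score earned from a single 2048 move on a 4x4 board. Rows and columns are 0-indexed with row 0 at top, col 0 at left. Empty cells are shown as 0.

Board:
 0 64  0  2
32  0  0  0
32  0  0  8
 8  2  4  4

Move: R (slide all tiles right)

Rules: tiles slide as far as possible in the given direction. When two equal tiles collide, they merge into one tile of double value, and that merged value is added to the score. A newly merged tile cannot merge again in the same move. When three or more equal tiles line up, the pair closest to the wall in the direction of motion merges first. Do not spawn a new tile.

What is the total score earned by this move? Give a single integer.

Slide right:
row 0: [0, 64, 0, 2] -> [0, 0, 64, 2]  score +0 (running 0)
row 1: [32, 0, 0, 0] -> [0, 0, 0, 32]  score +0 (running 0)
row 2: [32, 0, 0, 8] -> [0, 0, 32, 8]  score +0 (running 0)
row 3: [8, 2, 4, 4] -> [0, 8, 2, 8]  score +8 (running 8)
Board after move:
 0  0 64  2
 0  0  0 32
 0  0 32  8
 0  8  2  8

Answer: 8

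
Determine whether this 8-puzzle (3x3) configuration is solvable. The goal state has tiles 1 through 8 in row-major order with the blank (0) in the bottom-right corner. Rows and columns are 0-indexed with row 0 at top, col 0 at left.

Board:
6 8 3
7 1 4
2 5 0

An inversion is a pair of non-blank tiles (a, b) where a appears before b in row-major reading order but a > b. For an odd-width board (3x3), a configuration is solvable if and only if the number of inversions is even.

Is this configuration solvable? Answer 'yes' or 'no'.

Inversions (pairs i<j in row-major order where tile[i] > tile[j] > 0): 18
18 is even, so the puzzle is solvable.

Answer: yes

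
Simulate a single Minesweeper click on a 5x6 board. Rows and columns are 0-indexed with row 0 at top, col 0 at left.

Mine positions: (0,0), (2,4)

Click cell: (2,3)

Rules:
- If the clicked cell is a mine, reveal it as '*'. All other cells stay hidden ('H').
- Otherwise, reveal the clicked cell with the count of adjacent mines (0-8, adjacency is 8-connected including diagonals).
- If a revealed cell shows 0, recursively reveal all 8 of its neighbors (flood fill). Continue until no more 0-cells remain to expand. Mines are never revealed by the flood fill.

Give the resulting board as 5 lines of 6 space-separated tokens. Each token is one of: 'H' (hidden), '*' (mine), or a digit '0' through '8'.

H H H H H H
H H H H H H
H H H 1 H H
H H H H H H
H H H H H H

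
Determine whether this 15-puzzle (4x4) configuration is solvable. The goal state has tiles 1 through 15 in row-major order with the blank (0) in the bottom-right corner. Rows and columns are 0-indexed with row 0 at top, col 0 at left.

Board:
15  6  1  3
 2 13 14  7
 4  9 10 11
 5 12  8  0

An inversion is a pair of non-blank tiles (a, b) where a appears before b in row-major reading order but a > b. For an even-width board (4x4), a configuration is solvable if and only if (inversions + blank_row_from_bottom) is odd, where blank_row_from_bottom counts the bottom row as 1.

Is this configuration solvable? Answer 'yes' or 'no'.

Answer: no

Derivation:
Inversions: 45
Blank is in row 3 (0-indexed from top), which is row 1 counting from the bottom (bottom = 1).
45 + 1 = 46, which is even, so the puzzle is not solvable.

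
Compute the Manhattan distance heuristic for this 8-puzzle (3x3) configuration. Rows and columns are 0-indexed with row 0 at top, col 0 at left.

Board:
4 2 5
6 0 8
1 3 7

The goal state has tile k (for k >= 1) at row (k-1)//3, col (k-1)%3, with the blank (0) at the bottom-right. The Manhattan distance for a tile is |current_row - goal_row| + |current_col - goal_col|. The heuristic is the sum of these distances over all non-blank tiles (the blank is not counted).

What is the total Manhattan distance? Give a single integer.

Tile 4: (0,0)->(1,0) = 1
Tile 2: (0,1)->(0,1) = 0
Tile 5: (0,2)->(1,1) = 2
Tile 6: (1,0)->(1,2) = 2
Tile 8: (1,2)->(2,1) = 2
Tile 1: (2,0)->(0,0) = 2
Tile 3: (2,1)->(0,2) = 3
Tile 7: (2,2)->(2,0) = 2
Sum: 1 + 0 + 2 + 2 + 2 + 2 + 3 + 2 = 14

Answer: 14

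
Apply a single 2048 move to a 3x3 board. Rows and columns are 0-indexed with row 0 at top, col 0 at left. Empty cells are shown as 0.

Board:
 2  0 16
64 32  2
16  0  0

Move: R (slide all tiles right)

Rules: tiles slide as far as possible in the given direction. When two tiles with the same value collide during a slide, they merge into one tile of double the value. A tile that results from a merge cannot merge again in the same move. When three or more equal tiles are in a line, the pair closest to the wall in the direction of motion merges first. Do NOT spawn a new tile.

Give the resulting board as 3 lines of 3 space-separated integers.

Slide right:
row 0: [2, 0, 16] -> [0, 2, 16]
row 1: [64, 32, 2] -> [64, 32, 2]
row 2: [16, 0, 0] -> [0, 0, 16]

Answer:  0  2 16
64 32  2
 0  0 16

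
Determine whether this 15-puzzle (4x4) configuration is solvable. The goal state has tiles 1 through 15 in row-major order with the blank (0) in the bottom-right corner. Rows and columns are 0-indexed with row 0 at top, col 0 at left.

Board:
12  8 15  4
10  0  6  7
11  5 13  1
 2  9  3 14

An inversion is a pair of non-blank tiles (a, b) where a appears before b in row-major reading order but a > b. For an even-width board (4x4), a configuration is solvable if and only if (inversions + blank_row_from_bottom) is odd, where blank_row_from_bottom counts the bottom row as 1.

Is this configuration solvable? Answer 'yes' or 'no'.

Inversions: 61
Blank is in row 1 (0-indexed from top), which is row 3 counting from the bottom (bottom = 1).
61 + 3 = 64, which is even, so the puzzle is not solvable.

Answer: no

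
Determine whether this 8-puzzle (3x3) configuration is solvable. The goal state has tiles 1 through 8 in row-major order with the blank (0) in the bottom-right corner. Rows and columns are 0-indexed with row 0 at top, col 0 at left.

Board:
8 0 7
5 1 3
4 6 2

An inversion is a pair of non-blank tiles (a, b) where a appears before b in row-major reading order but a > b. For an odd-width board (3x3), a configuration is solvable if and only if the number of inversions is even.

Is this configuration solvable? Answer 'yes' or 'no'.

Answer: yes

Derivation:
Inversions (pairs i<j in row-major order where tile[i] > tile[j] > 0): 20
20 is even, so the puzzle is solvable.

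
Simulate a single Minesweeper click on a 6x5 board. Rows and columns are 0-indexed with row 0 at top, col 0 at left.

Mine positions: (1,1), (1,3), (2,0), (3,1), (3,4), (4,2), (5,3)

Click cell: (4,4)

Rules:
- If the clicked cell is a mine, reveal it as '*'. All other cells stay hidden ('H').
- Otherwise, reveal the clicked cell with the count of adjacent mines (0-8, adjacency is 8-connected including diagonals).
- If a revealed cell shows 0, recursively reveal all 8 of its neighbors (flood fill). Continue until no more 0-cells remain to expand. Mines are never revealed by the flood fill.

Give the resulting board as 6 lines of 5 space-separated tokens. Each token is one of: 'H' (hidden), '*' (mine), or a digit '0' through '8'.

H H H H H
H H H H H
H H H H H
H H H H H
H H H H 2
H H H H H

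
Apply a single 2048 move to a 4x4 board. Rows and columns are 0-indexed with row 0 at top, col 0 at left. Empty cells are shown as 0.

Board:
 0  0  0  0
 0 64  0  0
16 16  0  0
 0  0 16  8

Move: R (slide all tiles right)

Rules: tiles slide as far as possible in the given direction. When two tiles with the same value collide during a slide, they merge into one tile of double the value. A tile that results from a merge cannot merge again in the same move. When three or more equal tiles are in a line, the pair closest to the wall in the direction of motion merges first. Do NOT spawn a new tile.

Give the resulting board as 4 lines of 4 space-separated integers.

Slide right:
row 0: [0, 0, 0, 0] -> [0, 0, 0, 0]
row 1: [0, 64, 0, 0] -> [0, 0, 0, 64]
row 2: [16, 16, 0, 0] -> [0, 0, 0, 32]
row 3: [0, 0, 16, 8] -> [0, 0, 16, 8]

Answer:  0  0  0  0
 0  0  0 64
 0  0  0 32
 0  0 16  8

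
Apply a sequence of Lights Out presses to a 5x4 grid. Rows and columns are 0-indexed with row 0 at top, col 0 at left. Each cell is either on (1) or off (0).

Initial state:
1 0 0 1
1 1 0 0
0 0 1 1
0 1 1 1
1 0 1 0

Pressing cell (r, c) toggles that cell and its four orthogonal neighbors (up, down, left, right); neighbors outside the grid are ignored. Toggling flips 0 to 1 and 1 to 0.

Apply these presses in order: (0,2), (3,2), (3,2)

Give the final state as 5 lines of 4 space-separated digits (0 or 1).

After press 1 at (0,2):
1 1 1 0
1 1 1 0
0 0 1 1
0 1 1 1
1 0 1 0

After press 2 at (3,2):
1 1 1 0
1 1 1 0
0 0 0 1
0 0 0 0
1 0 0 0

After press 3 at (3,2):
1 1 1 0
1 1 1 0
0 0 1 1
0 1 1 1
1 0 1 0

Answer: 1 1 1 0
1 1 1 0
0 0 1 1
0 1 1 1
1 0 1 0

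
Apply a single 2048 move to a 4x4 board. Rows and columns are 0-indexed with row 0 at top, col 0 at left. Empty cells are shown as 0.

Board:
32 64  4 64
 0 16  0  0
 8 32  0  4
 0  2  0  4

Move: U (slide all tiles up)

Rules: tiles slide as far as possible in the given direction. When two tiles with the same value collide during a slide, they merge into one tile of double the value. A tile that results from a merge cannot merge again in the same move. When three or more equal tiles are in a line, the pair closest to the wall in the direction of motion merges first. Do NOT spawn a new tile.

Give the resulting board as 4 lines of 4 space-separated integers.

Answer: 32 64  4 64
 8 16  0  8
 0 32  0  0
 0  2  0  0

Derivation:
Slide up:
col 0: [32, 0, 8, 0] -> [32, 8, 0, 0]
col 1: [64, 16, 32, 2] -> [64, 16, 32, 2]
col 2: [4, 0, 0, 0] -> [4, 0, 0, 0]
col 3: [64, 0, 4, 4] -> [64, 8, 0, 0]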